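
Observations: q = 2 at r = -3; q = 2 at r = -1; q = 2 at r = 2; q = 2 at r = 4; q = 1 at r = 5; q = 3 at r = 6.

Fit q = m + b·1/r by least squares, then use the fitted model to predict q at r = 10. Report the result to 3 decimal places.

q̂ = 1.997

The normal equations are: 6·m + (-13/60)·b = 12;  (-13/60)·m + (5369/3600)·b = -7/15.
Eliminating b: (5369/3600)·(row 1) − (-13/60)·(row 2) gives (6409/720)·m = (5369/3600)·12 − (-13/60)·(-7/15) = 4004/225, so m = 4928/2465.
Then b = ((-7/15) − (-13/60)·(4928/2465))/(5369/3600) = -144/6409.
At r = 10: q̂ = (4928/2465)·(1) + (-144/6409)·(1/10) = 63992/32045.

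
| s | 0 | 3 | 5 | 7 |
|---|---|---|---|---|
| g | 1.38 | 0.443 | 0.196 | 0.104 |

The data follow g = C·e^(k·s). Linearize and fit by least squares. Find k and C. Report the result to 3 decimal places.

Taking logs, ln g = k·s + ln C, so regress ln g on s.
XᵀX = [[83.0000, 15.0000]; [15.0000, 4]], rhs = [-26.4343, -4.3851]ᵀ  (here Σs = 15.0000, Σ(s)² = 83.0000, Σln g = -4.3851, Σs·ln g = -26.4343).
Solving (det = 107.0000): k = -0.37346, ln C = 0.30421, so C = exp(0.30421) = 1.35556.

k = -0.373, C = 1.356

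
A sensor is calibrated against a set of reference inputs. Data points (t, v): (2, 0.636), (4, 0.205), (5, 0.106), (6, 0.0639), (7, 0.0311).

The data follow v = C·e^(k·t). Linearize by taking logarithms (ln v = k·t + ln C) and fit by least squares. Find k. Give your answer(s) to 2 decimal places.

k = -0.60

With ln vᵢ as the transformed response and tᵢ as the regressor:
Σt = 24.0000, Σ(t)² = 130.0000, Σln v = -10.5026, Σt·ln v = -59.2621.
Equations: 130.0000·k + 24.0000·ln C = -59.2621;  24.0000·k + 5·ln C = -10.5026.
Δ = 130.0000·5 − (24.0000)² = 74.0000; k = (-59.2621·5 − 24.0000·-10.5026)/74.0000 = -0.59795, ln C = (130.0000·-10.5026 − 24.0000·-59.2621)/74.0000 = 0.76963.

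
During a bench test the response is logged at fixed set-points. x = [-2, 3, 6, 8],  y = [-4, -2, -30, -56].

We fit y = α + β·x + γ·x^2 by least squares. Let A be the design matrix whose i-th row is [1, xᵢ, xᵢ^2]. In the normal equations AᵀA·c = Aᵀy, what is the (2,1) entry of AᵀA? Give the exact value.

15

Row 2 ↔ basis x, column 1 ↔ basis 1, so (AᵀA)_{2,1} = Σᵢ x = (-2)·(1) + (3)·(1) + (6)·(1) + (8)·(1) = 15.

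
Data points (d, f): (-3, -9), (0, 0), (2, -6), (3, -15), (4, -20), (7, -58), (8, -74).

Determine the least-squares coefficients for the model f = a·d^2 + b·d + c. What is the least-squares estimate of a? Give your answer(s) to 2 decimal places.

MᵀM·[a, b, c]ᵀ = Mᵀf reads: 6931·a + 927·b + 151·c = -8138;  927·a + 151·b + 21·c = -1108;  151·a + 21·b + 7·c = -182.
(Σd^2·d^2 = 6931, Σd^2·d = 927, Σd^2 = 151, Σd·d = 151, Σd = 21, Σ1 = 7, Σd^2·f = -8138, Σd·f = -1108, Σf = -182.)
Solving the 3×3 system (Gaussian elimination) gives a = -60823/57523, b = -39748/57523, c = -64315/57523.

a = -1.06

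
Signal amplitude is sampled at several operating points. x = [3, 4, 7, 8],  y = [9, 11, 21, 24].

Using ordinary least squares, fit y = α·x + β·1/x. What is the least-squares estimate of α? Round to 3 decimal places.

α = 3.012

Entries of AᵀA: Σx·x = 138, Σx·1/x = 4, Σ1/x·1/x = 5917/28224.
Moment sums: Σx·y = 410, Σ1/x·y = 47/4.
Normal equations: [[138, 4]; [4, 5917/28224]]·[α, β]ᵀ = [410, 47/4]ᵀ.
Δ = 138·(5917/28224) − 4² = 60827/4704.
α = (410·(5917/28224) − 4·(47/4))/(60827/4704) = 549721/182481; β = (138·(47/4) − 4·410)/(60827/4704) = -87024/60827.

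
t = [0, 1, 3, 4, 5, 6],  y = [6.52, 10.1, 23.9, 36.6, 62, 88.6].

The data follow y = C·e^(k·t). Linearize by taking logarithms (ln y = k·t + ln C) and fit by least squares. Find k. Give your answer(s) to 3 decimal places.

k = 0.440

With ln yᵢ as the transformed response and tᵢ as the regressor:
AᵀA = [[87.0000, 19.0000]; [19.0000, 6]], rhs = [73.7748, 19.5726]ᵀ  (here Σt = 19.0000, Σ(t)² = 87.0000, Σln y = 19.5726, Σt·ln y = 73.7748).
Δ = 87.0000·6 − (19.0000)² = 161.0000; k = (73.7748·6 − 19.0000·19.5726)/161.0000 = 0.43956, ln C = (87.0000·19.5726 − 19.0000·73.7748)/161.0000 = 1.87015.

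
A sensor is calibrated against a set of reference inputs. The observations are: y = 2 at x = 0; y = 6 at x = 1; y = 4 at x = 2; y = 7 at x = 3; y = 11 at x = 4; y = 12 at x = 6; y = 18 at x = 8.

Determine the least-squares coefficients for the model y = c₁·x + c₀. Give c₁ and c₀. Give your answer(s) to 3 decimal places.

Normal-equation sums: Σx·x = 130, Σx = 24, Σ1 = 7.
And Σx·y = 295, Σy = 60.
det = 130·7 − 24² = 334.
c₁ = (295·7 − 24·60)/334 = 625/334; c₀ = (130·60 − 24·295)/334 = 360/167.

c₁ = 1.871, c₀ = 2.156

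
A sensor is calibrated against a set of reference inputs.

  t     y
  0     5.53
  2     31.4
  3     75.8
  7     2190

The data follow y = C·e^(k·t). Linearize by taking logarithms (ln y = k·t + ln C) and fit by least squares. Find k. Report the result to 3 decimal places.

k = 0.853

Let Y = ln y. Fitting Y = k·t + ln C by least squares:
XᵀX = [[62.0000, 12.0000]; [12.0000, 4]], rhs = [73.7195, 17.1768]ᵀ  (here Σt = 12.0000, Σ(t)² = 62.0000, Σln y = 17.1768, Σt·ln y = 73.7195).
Solving (det = 104.0000): k = 0.85343, ln C = 1.73389.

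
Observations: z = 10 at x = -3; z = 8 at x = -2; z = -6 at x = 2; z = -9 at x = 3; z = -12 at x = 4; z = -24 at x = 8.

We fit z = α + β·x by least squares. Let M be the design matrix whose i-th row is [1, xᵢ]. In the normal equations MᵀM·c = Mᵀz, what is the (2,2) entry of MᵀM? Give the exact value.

106

Row 2 ↔ basis x, column 2 ↔ basis x, so (MᵀM)_{2,2} = Σᵢ (x)·(x) = (-3)·(-3) + (-2)·(-2) + (2)·(2) + (3)·(3) + (4)·(4) + (8)·(8) = 106.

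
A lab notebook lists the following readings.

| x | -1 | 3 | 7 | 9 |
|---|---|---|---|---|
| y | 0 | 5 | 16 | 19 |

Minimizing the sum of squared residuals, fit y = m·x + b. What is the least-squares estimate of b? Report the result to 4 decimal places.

From the data, Σx·x = 140, Σx = 18, Σ1 = 4.
Right-hand side: Σx·y = 298, Σy = 40.
AᵀA·[m, b]ᵀ = Aᵀy becomes [[140, 18]; [18, 4]]·[m, b]ᵀ = [298, 40]ᵀ.
Eliminating b: 4·(row 1) − 18·(row 2) gives 236·m = 4·298 − 18·40 = 472, so m = 2.
Then b = (40 − 18·2)/4 = 1.

b = 1.0000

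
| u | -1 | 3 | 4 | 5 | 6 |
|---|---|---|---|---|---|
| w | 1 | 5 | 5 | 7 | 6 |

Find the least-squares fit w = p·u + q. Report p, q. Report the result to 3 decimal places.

p = 0.801, q = 2.075

From the data, Σu·u = 87, Σu = 17, Σ1 = 5.
Moment sums: Σu·w = 105, Σw = 24.
Δ = 87·5 − 17² = 146.
p = (105·5 − 17·24)/146 = 117/146; q = (87·24 − 17·105)/146 = 303/146.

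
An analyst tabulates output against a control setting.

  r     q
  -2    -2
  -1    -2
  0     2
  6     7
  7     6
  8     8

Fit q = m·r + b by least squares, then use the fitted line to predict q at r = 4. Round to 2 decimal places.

q̂ = 4.14

Sums needed: Σr·r = 154, Σr = 18, Σ1 = 6.
And Σr·q = 154, Σq = 19.
So AᵀA·[m, b]ᵀ = Aᵀq: [[154, 18]; [18, 6]]·[m, b]ᵀ = [154, 19]ᵀ.
det = 154·6 − 18² = 600.
m = (154·6 − 18·19)/600 = 97/100; b = (154·19 − 18·154)/600 = 77/300.
At r = 4: q̂ = (97/100)·(4) + (77/300)·(1) = 1241/300.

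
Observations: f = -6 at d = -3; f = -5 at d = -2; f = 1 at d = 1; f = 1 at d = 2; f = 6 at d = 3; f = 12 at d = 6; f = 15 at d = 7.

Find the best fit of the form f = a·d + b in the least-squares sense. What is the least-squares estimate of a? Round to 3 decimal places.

From the data, Σd·d = 112, Σd = 14, Σ1 = 7.
And Σd·f = 226, Σf = 24.
XᵀX·[a, b]ᵀ = Xᵀf becomes [[112, 14]; [14, 7]]·[a, b]ᵀ = [226, 24]ᵀ.
det = 112·7 − 14² = 588.
a = (226·7 − 14·24)/588 = 89/42; b = (112·24 − 14·226)/588 = -17/21.

a = 2.119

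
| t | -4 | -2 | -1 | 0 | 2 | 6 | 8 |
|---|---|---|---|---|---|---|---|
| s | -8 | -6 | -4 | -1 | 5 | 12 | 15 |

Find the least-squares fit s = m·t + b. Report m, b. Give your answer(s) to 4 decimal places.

Compute the Gram sums: Σt·t = 125, Σt = 9, Σ1 = 7.
Moment sums: Σt·s = 250, Σs = 13.
So MᵀM·[m, b]ᵀ = Mᵀs: [[125, 9]; [9, 7]]·[m, b]ᵀ = [250, 13]ᵀ.
Eliminating b: 7·(row 1) − 9·(row 2) gives 794·m = 7·250 − 9·13 = 1633, so m = 1633/794.
Then b = (13 − 9·(1633/794))/7 = -625/794.

m = 2.0567, b = -0.7872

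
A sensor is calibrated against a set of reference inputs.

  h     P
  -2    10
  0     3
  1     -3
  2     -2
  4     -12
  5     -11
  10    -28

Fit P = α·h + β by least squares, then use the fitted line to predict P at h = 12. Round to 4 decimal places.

Sums needed: Σh·h = 150, Σh = 20, Σ1 = 7.
And Σh·P = -410, ΣP = -43.
Determinant 150·7 − 20² = 650.
α = ((-410)·7 − 20·(-43))/650 = -201/65; β = (150·(-43) − 20·(-410))/650 = 35/13.
At h = 12: P̂ = (-201/65)·(12) + (35/13)·(1) = -2237/65.

P̂ = -34.4154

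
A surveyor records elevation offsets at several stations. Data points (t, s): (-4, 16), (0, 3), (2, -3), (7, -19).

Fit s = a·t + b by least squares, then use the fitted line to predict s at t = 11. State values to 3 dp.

The normal equations are: 69·a + 5·b = -203;  5·a + 4·b = -3.
Eliminating b: 4·(row 1) − 5·(row 2) gives 251·a = 4·(-203) − 5·(-3) = -797, so a = -797/251.
Then b = ((-3) − 5·(-797/251))/4 = 808/251.
At t = 11: ŝ = (-797/251)·(11) + (808/251)·(1) = -7959/251.

ŝ = -31.709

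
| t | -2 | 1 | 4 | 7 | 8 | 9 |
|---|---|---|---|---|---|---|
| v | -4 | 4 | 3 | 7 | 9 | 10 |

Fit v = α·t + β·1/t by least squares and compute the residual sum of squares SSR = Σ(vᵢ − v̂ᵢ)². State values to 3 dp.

From the data, Σt·t = 215, Σt·1/t = 6, Σ1/t·1/t = 345685/254016.
And Σt·v = 235, Σ1/t·v = 719/72.
Δ = 215·(345685/254016) − 6² = 65177699/254016.
α = (235·(345685/254016) − 6·(719/72))/(65177699/254016) = 66016183/65177699; β = (215·(719/72) − 6·235)/(65177699/254016) = 187213320/65177699.
Residuals: -35071770/65177699, 7481293/65177699, -115334965/65177699, -32614148/65177699, 35068162/65177699, 36829863/65177699; SSR = 279820409/65177699.

SSR = 4.293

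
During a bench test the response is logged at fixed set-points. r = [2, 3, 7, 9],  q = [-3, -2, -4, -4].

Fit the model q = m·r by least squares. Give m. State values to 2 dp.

Normal-equation sums: Σr·r = 143.
Right-hand side: Σr·q = -76.
MᵀM·[m]ᵀ = Mᵀq becomes [[143]]·[m]ᵀ = [-76]ᵀ.
m = (-76)/143 = -0.531469.

m = -0.53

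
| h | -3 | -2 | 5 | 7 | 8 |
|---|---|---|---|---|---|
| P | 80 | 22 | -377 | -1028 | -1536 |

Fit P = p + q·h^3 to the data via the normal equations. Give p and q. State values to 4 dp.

p = -1.5747, q = -2.9959

Normal-equation sums: Σ1 = 5, Σh^3 = 945, Σh^3·h^3 = 396211.
For XᵀP: ΣP = -2839, Σh^3·P = -1188497.
Normal equations: [[5, 945]; [945, 396211]]·[p, q]ᵀ = [-2839, -1188497]ᵀ.
Determinant 5·396211 − 945² = 1088030.
p = ((-2839)·396211 − 945·(-1188497))/1088030 = -856682/544015; q = (5·(-1188497) − 945·(-2839))/1088030 = -325963/108803.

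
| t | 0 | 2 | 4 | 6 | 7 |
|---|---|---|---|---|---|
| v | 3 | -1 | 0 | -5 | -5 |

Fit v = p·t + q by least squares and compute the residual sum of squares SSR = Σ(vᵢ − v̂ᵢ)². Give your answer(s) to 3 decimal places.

The normal system AᵀA·[p, q]ᵀ = Aᵀv is [[105, 19]; [19, 5]]·[p, q]ᵀ = [-67, -8]ᵀ.
Eliminating q: 5·(row 1) − 19·(row 2) gives 164·p = 5·(-67) − 19·(-8) = -183, so p = -183/164.
Then q = ((-8) − 19·(-183/164))/5 = 433/164.
Residuals: 59/164, -231/164, 299/164, -155/164, 7/41; SSR = 1043/164.

SSR = 6.360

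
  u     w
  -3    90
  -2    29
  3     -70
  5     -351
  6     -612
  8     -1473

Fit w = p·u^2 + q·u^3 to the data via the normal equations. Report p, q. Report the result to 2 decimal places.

With design matrix X, XᵀX = [[6195, 43637]; [43637, 325947]] and Xᵀw = [-124783, -934795]ᵀ.
Eliminating q: 325947·(row 1) − 43637·(row 2) gives 115053896·p = 325947·(-124783) − 43637·(-934795) = 119004914, so p = 59502457/57526948.
Then q = ((-934795) − 43637·(59502457/57526948))/325947 = -172949627/57526948.

p = 1.03, q = -3.01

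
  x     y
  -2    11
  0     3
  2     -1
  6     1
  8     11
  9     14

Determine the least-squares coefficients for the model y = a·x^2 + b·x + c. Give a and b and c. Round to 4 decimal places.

a = 0.4895, b = -3.0950, c = 2.9440

With design matrix M, MᵀM = [[11985, 1457, 189]; [1457, 189, 23]; [189, 23, 6]] and Mᵀy = [1914, 196, 39]ᵀ.
Inverting the 3×3 Gram matrix, [a, b, c]ᵀ = [1753/3581, -55416/17905, 52713/17905]ᵀ.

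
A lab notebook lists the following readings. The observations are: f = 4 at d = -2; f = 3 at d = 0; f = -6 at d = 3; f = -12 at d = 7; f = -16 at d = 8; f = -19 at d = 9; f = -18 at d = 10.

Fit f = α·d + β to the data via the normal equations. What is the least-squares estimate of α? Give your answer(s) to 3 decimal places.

α = -2.038

Setting ∂/∂α … = 0 gives: 307·α + 35·β = -589;  35·α + 7·β = -64.
det = 307·7 − 35² = 924.
α = ((-589)·7 − 35·(-64))/924 = -269/132; β = (307·(-64) − 35·(-589))/924 = 967/924.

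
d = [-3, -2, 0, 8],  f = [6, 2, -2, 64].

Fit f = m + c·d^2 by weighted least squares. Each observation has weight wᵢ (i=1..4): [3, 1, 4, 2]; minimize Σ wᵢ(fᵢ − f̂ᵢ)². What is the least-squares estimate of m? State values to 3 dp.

The normal equations are: 10·m + 159·c = 140;  159·m + 8451·c = 8362.
(Σwᵢ·1 = 10, Σwᵢ·d^2 = 159, Σwᵢ·d^2·d^2 = 8451, Σwᵢ·f = 140, Σwᵢ·d^2·f = 8362.)
Eliminating c: 8451·(row 1) − 159·(row 2) gives 59229·m = 8451·140 − 159·8362 = -146418, so m = -48806/19743.
Then c = (8362 − 159·(-48806/19743))/8451 = 61360/59229.

m = -2.472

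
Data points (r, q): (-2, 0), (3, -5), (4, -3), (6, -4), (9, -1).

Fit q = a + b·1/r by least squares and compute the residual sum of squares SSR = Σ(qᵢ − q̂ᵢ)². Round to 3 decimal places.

Setting ∂/∂a … = 0 gives: 5·a + (13/36)·b = -13;  (13/36)·a + (601/1296)·b = -115/36.
Eliminating b: (601/1296)·(row 1) − (13/36)·(row 2) gives (709/324)·a = (601/1296)·(-13) − (13/36)·(-115/36) = -39/8, so a = -3159/1418.
Then b = ((-115/36) − (13/36)·(-3159/1418))/(601/1296) = -3654/709.
Residuals: -495/1418, -1495/1418, 366/709, -1295/1418, 2553/1418; SSR = 3953/709.

SSR = 5.575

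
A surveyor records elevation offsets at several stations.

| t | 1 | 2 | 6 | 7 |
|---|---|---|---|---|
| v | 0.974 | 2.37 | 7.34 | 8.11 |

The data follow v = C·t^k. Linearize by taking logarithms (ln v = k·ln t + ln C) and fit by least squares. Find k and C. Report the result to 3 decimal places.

k = 1.086, C = 1.029

Linearized form: ln v = k·ln t + ln C. From the 4 transformed points,
Sums: Σln t = 4.4308, Σ(ln t)² = 7.4774, Σln v = 4.9230, Σln t·ln v = 8.2427.
Normal system: [[7.4774, 4.4308]; [4.4308, 4]]·[k, ln C]ᵀ = [8.2427, 4.9230]ᵀ.
Solving (det = 10.2775): k = 1.08565, ln C = 0.02816, so C = exp(0.02816) = 1.02856.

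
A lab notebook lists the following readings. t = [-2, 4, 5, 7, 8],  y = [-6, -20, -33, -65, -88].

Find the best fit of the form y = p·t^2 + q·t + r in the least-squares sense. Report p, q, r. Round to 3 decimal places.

p = -1.449, q = 0.568, r = 0.903

Forming MᵀM = [[7394, 1036, 158]; [1036, 158, 22]; [158, 22, 5]] and Mᵀy = [-9986, -1392, -212]ᵀ gives MᵀM·[p, q, r]ᵀ = Mᵀy.
Solving the 3×3 system (Gaussian elimination) gives p = -18607/12837, q = 2432/4279, r = 11590/12837.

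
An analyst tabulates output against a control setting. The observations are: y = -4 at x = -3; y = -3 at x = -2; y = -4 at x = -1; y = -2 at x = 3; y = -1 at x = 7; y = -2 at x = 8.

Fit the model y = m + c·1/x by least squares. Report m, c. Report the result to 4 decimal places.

m = -2.2596, c = 1.9822

Setting ∂/∂m … = 0 gives: 6·m + (-69/56)·c = -16;  (-69/56)·m + (42569/28224)·c = 485/84.
Determinant 6·(42569/28224) − (-69/56)² = 70855/9408.
m = ((-16)·(42569/28224) − (-69/56)·(485/84))/(70855/9408) = -480314/212565; c = (6·(485/84) − (-69/56)·(-16))/(70855/9408) = 140448/70855.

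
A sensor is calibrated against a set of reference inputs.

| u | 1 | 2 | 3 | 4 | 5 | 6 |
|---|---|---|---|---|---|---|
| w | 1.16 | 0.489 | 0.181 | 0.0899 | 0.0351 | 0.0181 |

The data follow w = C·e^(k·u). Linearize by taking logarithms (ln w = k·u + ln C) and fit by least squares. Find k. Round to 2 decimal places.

Taking logs, ln w = k·u + ln C, so regress ln w on u.
AᵀA = [[91.0000, 21.0000]; [21.0000, 6]], rhs = [-56.8652, -12.0467]ᵀ  (here Σu = 21.0000, Σ(u)² = 91.0000, Σln w = -12.0467, Σu·ln w = -56.8652).
Slope k = (n·Σu·ln w − Σu·Σln w)/(n·Σ(u)² − (Σu)²) = (6·-56.8652 − 21.0000·-12.0467)/105.0000 = -0.84010; ln C = (Σln w − k·Σu)/n = 0.93258.

k = -0.84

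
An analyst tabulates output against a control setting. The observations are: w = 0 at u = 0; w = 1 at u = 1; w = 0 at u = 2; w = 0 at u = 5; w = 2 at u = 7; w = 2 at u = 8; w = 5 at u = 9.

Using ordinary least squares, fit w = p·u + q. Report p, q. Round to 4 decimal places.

p = 0.3897, q = -0.3529

The normal system AᵀA·[p, q]ᵀ = Aᵀw is [[224, 32]; [32, 7]]·[p, q]ᵀ = [76, 10]ᵀ.
Eliminating q: 7·(row 1) − 32·(row 2) gives 544·p = 7·76 − 32·10 = 212, so p = 53/136.
Then q = (10 − 32·(53/136))/7 = -6/17.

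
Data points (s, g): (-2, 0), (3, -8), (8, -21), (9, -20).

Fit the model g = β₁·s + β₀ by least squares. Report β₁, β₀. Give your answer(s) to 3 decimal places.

Sums needed: Σs·s = 158, Σs = 18, Σ1 = 4.
Right-hand side: Σs·g = -372, Σg = -49.
Normal equations: [[158, 18]; [18, 4]]·[β₁, β₀]ᵀ = [-372, -49]ᵀ.
Determinant 158·4 − 18² = 308.
β₁ = ((-372)·4 − 18·(-49))/308 = -303/154; β₀ = (158·(-49) − 18·(-372))/308 = -523/154.

β₁ = -1.968, β₀ = -3.396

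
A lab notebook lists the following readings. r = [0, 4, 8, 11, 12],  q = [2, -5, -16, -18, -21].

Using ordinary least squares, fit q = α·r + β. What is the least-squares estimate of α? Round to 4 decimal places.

The normal equations are: 345·α + 35·β = -598;  35·α + 5·β = -58.
(Σr·r = 345, Σr = 35, Σ1 = 5, Σr·q = -598, Σq = -58.)
Determinant 345·5 − 35² = 500.
α = ((-598)·5 − 35·(-58))/500 = -48/25; β = (345·(-58) − 35·(-598))/500 = 46/25.

α = -1.9200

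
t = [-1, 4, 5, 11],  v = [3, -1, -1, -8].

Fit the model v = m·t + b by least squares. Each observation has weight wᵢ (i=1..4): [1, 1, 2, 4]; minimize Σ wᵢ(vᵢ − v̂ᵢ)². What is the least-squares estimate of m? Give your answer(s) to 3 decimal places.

Sums needed: Σwᵢ·t·t = 551, Σwᵢ·t = 57, Σwᵢ·1 = 8.
Moment sums: Σwᵢ·t·v = -369, Σwᵢ·v = -32.
So XᵀWX·[m, b]ᵀ = XᵀWv: [[551, 57]; [57, 8]]·[m, b]ᵀ = [-369, -32]ᵀ.
det = 551·8 − 57² = 1159.
m = ((-369)·8 − 57·(-32))/1159 = -1128/1159; b = (551·(-32) − 57·(-369))/1159 = 179/61.

m = -0.973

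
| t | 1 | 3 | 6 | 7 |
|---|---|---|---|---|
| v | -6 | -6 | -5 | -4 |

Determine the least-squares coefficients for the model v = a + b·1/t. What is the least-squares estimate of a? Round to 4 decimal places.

a = -4.5891

Entries of XᵀX: Σ1 = 4, Σ1/t = 23/14, Σ1/t·1/t = 2045/1764.
Right-hand side: Σv = -21, Σ1/t·v = -395/42.
So XᵀX·[a, b]ᵀ = Xᵀv: [[4, 23/14]; [23/14, 2045/1764]]·[a, b]ᵀ = [-21, -395/42]ᵀ.
Determinant 4·(2045/1764) − (23/14)² = 3419/1764.
a = ((-21)·(2045/1764) − (23/14)·(-395/42))/(3419/1764) = -15690/3419; b = (4·(-395/42) − (23/14)·(-21))/(3419/1764) = -5502/3419.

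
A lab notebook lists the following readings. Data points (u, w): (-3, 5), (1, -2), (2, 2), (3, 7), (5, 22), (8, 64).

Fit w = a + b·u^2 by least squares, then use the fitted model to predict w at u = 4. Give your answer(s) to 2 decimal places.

ŵ = 13.55

XᵀX·[a, b]ᵀ = Xᵀw reads: 6·a + 112·b = 98;  112·a + 4900·b = 4760.
Eliminating b: 4900·(row 1) − 112·(row 2) gives 16856·a = 4900·98 − 112·4760 = -52920, so a = -135/43.
Then b = (4760 − 112·(-135/43))/4900 = 314/301.
At u = 4: ŵ = (-135/43)·(1) + (314/301)·(16) = 4079/301.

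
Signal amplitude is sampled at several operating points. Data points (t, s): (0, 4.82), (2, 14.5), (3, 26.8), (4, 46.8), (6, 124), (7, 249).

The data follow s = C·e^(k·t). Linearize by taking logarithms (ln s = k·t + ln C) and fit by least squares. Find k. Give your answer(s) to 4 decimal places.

Linearized form: ln s = k·t + ln C. From the 6 transformed points,
AᵀA = [[114.0000, 22.0000]; [22.0000, 6]], rhs = [98.1409, 21.7189]ᵀ  (here Σt = 22.0000, Σ(t)² = 114.0000, Σln s = 21.7189, Σt·ln s = 98.1409).
Slope k = (n·Σt·ln s − Σt·Σln s)/(n·Σ(t)² − (Σt)²) = (6·98.1409 − 22.0000·21.7189)/200.0000 = 0.55514; ln C = (Σln s − k·Σt)/n = 1.58430.

k = 0.5551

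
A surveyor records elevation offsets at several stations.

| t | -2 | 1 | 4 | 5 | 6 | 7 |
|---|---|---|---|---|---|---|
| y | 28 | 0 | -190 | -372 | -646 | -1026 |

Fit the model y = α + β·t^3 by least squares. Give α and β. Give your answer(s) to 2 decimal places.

Setting ∂/∂α … = 0 gives: 6·α + 741·β = -2206;  741·α + 184091·β = -550338.
Determinant 6·184091 − 741² = 555465.
α = ((-2206)·184091 − 741·(-550338))/555465 = 89248/29235; β = (6·(-550338) − 741·(-2206))/555465 = -555794/185155.

α = 3.05, β = -3.00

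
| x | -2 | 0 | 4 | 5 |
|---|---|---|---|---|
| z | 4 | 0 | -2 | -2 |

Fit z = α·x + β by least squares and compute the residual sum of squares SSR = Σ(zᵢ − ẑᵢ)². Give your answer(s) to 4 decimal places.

SSR = 3.3588

Sums needed: Σx·x = 45, Σx = 7, Σ1 = 4.
Moment sums: Σx·z = -26, Σz = 0.
det = 45·4 − 7² = 131.
α = ((-26)·4 − 7·0)/131 = -104/131; β = (45·0 − 7·(-26))/131 = 182/131.
Residuals: 134/131, -182/131, -28/131, 76/131; SSR = 440/131.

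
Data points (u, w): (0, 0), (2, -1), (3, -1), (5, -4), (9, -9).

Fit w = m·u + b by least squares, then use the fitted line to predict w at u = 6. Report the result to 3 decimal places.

ŵ = -5.303

With design matrix A, AᵀA = [[119, 19]; [19, 5]] and Aᵀw = [-106, -15]ᵀ.
det = 119·5 − 19² = 234.
m = ((-106)·5 − 19·(-15))/234 = -245/234; b = (119·(-15) − 19·(-106))/234 = 229/234.
At u = 6: ŵ = (-245/234)·(6) + (229/234)·(1) = -1241/234.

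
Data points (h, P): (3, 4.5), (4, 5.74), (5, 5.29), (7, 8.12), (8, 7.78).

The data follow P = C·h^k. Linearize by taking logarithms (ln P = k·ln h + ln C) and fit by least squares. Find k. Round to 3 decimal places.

Linearized form: ln P = k·ln h + ln C. From the 5 transformed points,
XᵀX = [[13.8297, 8.1197]; [8.1197, 5]], rhs = [15.0974, 9.0632]ᵀ  (here Σln h = 8.1197, Σ(ln h)² = 13.8297, Σln P = 9.0632, Σln h·ln P = 15.0974).
Slope k = (n·Σln h·ln P − Σln h·Σln P)/(n·Σ(ln h)² − (Σln h)²) = (5·15.0974 − 8.1197·9.0632)/3.2190 = 0.58906; ln C = (Σln P − k·Σln h)/n = 0.85605.

k = 0.589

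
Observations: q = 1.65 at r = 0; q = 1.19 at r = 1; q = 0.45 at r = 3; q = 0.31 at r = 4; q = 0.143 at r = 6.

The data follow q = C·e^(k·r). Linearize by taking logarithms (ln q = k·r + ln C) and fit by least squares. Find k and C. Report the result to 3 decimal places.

Let Y = ln q. Fitting Y = k·r + ln C by least squares:
XᵀX = [[62.0000, 14.0000]; [14.0000, 5]], rhs = [-18.5758, -3.2399]ᵀ  (here Σr = 14.0000, Σ(r)² = 62.0000, Σln q = -3.2399, Σr·ln q = -18.5758).
Δ = 62.0000·5 − (14.0000)² = 114.0000; k = (-18.5758·5 − 14.0000·-3.2399)/114.0000 = -0.41685, ln C = (62.0000·-3.2399 − 14.0000·-18.5758)/114.0000 = 0.51920, so C = exp(0.51920) = 1.68068.

k = -0.417, C = 1.681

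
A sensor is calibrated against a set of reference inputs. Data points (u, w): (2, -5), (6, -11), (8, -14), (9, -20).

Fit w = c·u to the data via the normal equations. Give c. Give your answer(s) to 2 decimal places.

c = -1.99

Forming MᵀM = [[185]] and Mᵀw = [-368]ᵀ gives MᵀM·[c]ᵀ = Mᵀw.
Hence c = -368 / 185 ≈ -1.98919.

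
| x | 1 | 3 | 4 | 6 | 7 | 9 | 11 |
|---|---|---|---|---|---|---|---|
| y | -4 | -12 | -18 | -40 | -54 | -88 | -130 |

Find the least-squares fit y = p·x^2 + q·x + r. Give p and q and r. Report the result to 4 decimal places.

Forming AᵀA = [[25237, 2711, 313]; [2711, 313, 41]; [313, 41, 7]] and Aᵀy = [-27344, -2952, -346]ᵀ gives AᵀA·[p, q, r]ᵀ = Aᵀy.
Solving the 3×3 system (Gaussian elimination) gives p = -10259/9457, q = 10405/28371, r = -87110/28371.

p = -1.0848, q = 0.3667, r = -3.0704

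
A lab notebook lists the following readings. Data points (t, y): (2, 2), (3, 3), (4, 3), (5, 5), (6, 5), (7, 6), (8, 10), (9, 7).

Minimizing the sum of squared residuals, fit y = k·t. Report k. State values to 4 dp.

Forming AᵀA = [[284]] and Aᵀy = [265]ᵀ gives AᵀA·[k]ᵀ = Aᵀy.
Hence k = 265 / 284 ≈ 0.933099.

k = 0.9331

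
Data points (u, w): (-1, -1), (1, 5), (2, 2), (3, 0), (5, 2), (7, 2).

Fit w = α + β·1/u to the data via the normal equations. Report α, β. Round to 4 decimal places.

From the data, Σ1 = 6, Σ1/u = 247/210, Σ1/u·1/u = 106789/44100.
And Σw = 10, Σ1/u·w = 269/35.
Eliminating β: (106789/44100)·(row 1) − (247/210)·(row 2) gives (23189/1764)·α = (106789/44100)·10 − (247/210)·(269/35) = 167308/11025, so α = 669232/579725.
Then β = ((269/35) − (247/210)·(669232/579725))/(106789/44100) = 302988/115945.

α = 1.1544, β = 2.6132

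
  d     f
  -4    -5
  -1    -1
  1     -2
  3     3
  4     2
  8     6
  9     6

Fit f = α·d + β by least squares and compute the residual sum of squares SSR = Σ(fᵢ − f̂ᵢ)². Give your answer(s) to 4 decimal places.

From the data, Σd·d = 188, Σd = 20, Σ1 = 7.
For Xᵀf: Σd·f = 138, Σf = 9.
det = 188·7 − 20² = 916.
α = (138·7 − 20·9)/916 = 393/458; β = (188·9 − 20·138)/916 = -267/229.
Residuals: -92/229, 469/458, -775/458, 729/458, -61/229, 69/229, -255/458; SSR = 1621/229.

SSR = 7.0786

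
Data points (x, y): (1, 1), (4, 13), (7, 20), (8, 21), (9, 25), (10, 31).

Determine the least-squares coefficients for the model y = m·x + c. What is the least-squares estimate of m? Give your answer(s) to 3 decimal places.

m = 3.035

With design matrix M, MᵀM = [[311, 39]; [39, 6]] and Mᵀy = [896, 111]ᵀ.
det = 311·6 − 39² = 345.
m = (896·6 − 39·111)/345 = 349/115; c = (311·111 − 39·896)/345 = -141/115.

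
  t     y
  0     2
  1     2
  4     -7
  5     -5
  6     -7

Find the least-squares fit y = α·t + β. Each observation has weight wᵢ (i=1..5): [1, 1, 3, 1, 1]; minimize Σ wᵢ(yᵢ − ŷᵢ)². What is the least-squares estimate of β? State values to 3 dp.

β = 1.990

Setting ∂/∂α … = 0 gives: 110·α + 24·β = -149;  24·α + 7·β = -29.
(Σwᵢ·t·t = 110, Σwᵢ·t = 24, Σwᵢ·1 = 7, Σwᵢ·t·y = -149, Σwᵢ·y = -29.)
Determinant 110·7 − 24² = 194.
α = ((-149)·7 − 24·(-29))/194 = -347/194; β = (110·(-29) − 24·(-149))/194 = 193/97.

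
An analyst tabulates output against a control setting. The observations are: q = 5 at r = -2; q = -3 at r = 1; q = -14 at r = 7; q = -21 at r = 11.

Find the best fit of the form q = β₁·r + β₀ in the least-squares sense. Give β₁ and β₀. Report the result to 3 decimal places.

β₁ = -1.964, β₀ = 0.095

Forming MᵀM = [[175, 17]; [17, 4]] and Mᵀq = [-342, -33]ᵀ gives MᵀM·[β₁, β₀]ᵀ = Mᵀq.
det = 175·4 − 17² = 411.
β₁ = ((-342)·4 − 17·(-33))/411 = -269/137; β₀ = (175·(-33) − 17·(-342))/411 = 13/137.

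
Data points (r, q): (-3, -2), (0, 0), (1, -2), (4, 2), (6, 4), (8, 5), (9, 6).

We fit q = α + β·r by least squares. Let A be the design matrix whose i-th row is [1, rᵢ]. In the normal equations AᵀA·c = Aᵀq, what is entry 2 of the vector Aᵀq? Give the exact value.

Entry 2 ↔ basis r, so (Aᵀq)_{2} = Σᵢ (r)·qᵢ = (-3)·(-2) + (0)·(0) + (1)·(-2) + (4)·(2) + (6)·(4) + (8)·(5) + (9)·(6) = 130.

130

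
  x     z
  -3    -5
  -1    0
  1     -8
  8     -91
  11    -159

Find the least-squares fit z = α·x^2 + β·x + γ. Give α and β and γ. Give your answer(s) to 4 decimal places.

α = -1.0439, β = -2.6751, γ = -3.1169

Compute the Gram sums: Σx^2·x^2 = 18820, Σx^2·x = 1816, Σx^2 = 196, Σx·x = 196, Σx = 16, Σ1 = 5.
For Aᵀz: Σx^2·z = -25116, Σx·z = -2470, Σz = -263.
So AᵀA·[α, β, γ]ᵀ = Aᵀz: [[18820, 1816, 196]; [1816, 196, 16]; [196, 16, 5]]·[α, β, γ]ᵀ = [-25116, -2470, -263]ᵀ.
Row-reducing yields α = -65039/62301, β = -333323/124602, γ = -64729/20767.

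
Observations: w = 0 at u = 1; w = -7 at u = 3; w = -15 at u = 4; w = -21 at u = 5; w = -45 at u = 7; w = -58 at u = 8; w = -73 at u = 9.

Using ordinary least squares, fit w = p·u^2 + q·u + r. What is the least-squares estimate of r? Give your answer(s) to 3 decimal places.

Compute the Gram sums: Σu^2·u^2 = 14021, Σu^2·u = 1801, Σu^2 = 245, Σu·u = 245, Σu = 37, Σ1 = 7.
And Σu^2·w = -12658, Σu·w = -1622, Σw = -219.
So AᵀA·[p, q, r]ᵀ = Aᵀw: [[14021, 1801, 245]; [1801, 245, 37]; [245, 37, 7]]·[p, q, r]ᵀ = [-12658, -1622, -219]ᵀ.
Inverting the 3×3 Gram matrix, [p, q, r]ᵀ = [-983/1096, -235/1096, 679/548]ᵀ.

r = 1.239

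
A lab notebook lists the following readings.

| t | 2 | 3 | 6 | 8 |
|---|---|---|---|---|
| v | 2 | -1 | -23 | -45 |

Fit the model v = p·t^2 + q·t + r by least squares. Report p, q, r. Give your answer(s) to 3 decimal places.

AᵀA·[p, q, r]ᵀ = Aᵀv reads: 5489·p + 763·q + 113·r = -3709;  763·p + 113·q + 19·r = -497;  113·p + 19·q + 4·r = -67.
Solving the 3×3 system (Gaussian elimination) gives p = -195/236, q = 85/236, r = 288/59.

p = -0.826, q = 0.360, r = 4.881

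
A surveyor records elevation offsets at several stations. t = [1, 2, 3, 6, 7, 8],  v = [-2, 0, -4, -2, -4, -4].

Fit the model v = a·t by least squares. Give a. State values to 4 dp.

a = -0.5276

Entries of AᵀA: Σt·t = 163.
And Σt·v = -86.
Hence a = -86 / 163 ≈ -0.527607.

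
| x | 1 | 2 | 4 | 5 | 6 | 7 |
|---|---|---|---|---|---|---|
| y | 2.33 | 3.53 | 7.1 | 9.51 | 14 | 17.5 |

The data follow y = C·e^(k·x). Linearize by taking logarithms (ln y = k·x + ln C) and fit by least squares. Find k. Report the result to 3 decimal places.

Let Y = ln y. Fitting Y = k·x + ln C by least squares:
Σx = 25.0000, Σ(x)² = 131.0000, Σln y = 11.8209, Σx·ln y = 58.3403.
Equations: 131.0000·k + 25.0000·ln C = 58.3403;  25.0000·k + 6·ln C = 11.8209.
Slope k = (n·Σx·ln y − Σx·Σln y)/(n·Σ(x)² − (Σx)²) = (6·58.3403 − 25.0000·11.8209)/161.0000 = 0.33864; ln C = (Σln y − k·Σx)/n = 0.55916.

k = 0.339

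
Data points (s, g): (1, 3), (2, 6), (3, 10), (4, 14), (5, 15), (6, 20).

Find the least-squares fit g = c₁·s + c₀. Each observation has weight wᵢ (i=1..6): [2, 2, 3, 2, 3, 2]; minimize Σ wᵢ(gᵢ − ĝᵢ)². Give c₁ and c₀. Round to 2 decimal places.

Sums needed: Σwᵢ·s·s = 216, Σwᵢ·s = 50, Σwᵢ·1 = 14.
Moment sums: Σwᵢ·s·g = 697, Σwᵢ·g = 161.
XᵀWX·[c₁, c₀]ᵀ = XᵀWg becomes [[216, 50]; [50, 14]]·[c₁, c₀]ᵀ = [697, 161]ᵀ.
Determinant 216·14 − 50² = 524.
c₁ = (697·14 − 50·161)/524 = 427/131; c₀ = (216·161 − 50·697)/524 = -37/262.

c₁ = 3.26, c₀ = -0.14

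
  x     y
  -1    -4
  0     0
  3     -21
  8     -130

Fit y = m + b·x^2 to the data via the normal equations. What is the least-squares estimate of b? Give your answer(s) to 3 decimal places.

b = -2.010

MᵀM·[m, b]ᵀ = Mᵀy reads: 4·m + 74·b = -155;  74·m + 4178·b = -8513.
(Σ1 = 4, Σx^2 = 74, Σx^2·x^2 = 4178, Σy = -155, Σx^2·y = -8513.)
det = 4·4178 − 74² = 11236.
m = ((-155)·4178 − 74·(-8513))/11236 = -4407/2809; b = (4·(-8513) − 74·(-155))/11236 = -11291/5618.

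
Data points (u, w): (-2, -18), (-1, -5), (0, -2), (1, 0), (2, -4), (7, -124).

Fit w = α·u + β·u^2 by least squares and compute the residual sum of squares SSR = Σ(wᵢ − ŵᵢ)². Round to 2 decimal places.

With design matrix X, XᵀX = [[59, 343]; [343, 2435]] and Xᵀw = [-835, -6169]ᵀ.
Determinant 59·2435 − 343² = 26016.
α = ((-835)·2435 − 343·(-6169))/26016 = 41371/13008; β = (59·(-6169) − 343·(-835))/26016 = -38783/13008.
Residuals: 1865/6504, 2519/2168, -2, -647/3252, 3393/2168, -1111/6504; SSR = 51709/6504.

SSR = 7.95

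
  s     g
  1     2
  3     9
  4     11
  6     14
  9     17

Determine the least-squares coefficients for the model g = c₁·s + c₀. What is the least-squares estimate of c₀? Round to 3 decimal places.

c₀ = 2.414

From the data, Σs·s = 143, Σs = 23, Σ1 = 5.
Right-hand side: Σs·g = 310, Σg = 53.
XᵀX·[c₁, c₀]ᵀ = Xᵀg becomes [[143, 23]; [23, 5]]·[c₁, c₀]ᵀ = [310, 53]ᵀ.
Determinant 143·5 − 23² = 186.
c₁ = (310·5 − 23·53)/186 = 331/186; c₀ = (143·53 − 23·310)/186 = 449/186.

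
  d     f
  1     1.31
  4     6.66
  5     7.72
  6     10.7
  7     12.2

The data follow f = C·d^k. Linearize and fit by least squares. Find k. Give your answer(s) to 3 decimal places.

Let Y = ln f. Fitting Y = k·ln d + ln C by least squares:
Σln d = 6.7334, Σ(ln d)² = 11.5091, Σln f = 9.0816, Σln d·ln f = 15.0324.
Equations: 11.5091·k + 6.7334·ln C = 15.0324;  6.7334·k + 5·ln C = 9.0816.
Slope k = (n·Σln d·ln f − Σln d·Σln f)/(n·Σ(ln d)² − (Σln d)²) = (5·15.0324 − 6.7334·9.0816)/12.2067 = 1.14789; ln C = (Σln f − k·Σln d)/n = 0.27049.

k = 1.148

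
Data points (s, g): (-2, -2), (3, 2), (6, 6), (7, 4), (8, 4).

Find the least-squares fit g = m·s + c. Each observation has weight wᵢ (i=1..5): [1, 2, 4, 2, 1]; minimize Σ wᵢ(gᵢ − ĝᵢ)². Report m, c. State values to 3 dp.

m = 0.744, c = 0.082

Entries of XᵀWX: Σwᵢ·s·s = 328, Σwᵢ·s = 50, Σwᵢ·1 = 10.
Right-hand side: Σwᵢ·s·g = 248, Σwᵢ·g = 38.
Normal equations: [[328, 50]; [50, 10]]·[m, c]ᵀ = [248, 38]ᵀ.
Determinant 328·10 − 50² = 780.
m = (248·10 − 50·38)/780 = 29/39; c = (328·38 − 50·248)/780 = 16/195.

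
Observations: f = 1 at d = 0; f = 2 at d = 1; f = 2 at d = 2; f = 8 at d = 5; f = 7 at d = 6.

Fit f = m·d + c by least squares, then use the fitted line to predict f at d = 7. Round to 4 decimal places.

f̂ = 9.0149

The normal system MᵀM·[m, c]ᵀ = Mᵀf is [[66, 14]; [14, 5]]·[m, c]ᵀ = [88, 20]ᵀ.
Eliminating c: 5·(row 1) − 14·(row 2) gives 134·m = 5·88 − 14·20 = 160, so m = 80/67.
Then c = (20 − 14·(80/67))/5 = 44/67.
At d = 7: f̂ = (80/67)·(7) + (44/67)·(1) = 604/67.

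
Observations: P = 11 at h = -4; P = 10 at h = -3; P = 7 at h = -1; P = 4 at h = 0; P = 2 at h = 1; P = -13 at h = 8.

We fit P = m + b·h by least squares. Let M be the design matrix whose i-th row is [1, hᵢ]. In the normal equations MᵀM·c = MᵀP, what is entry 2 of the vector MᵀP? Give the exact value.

Entry 2 ↔ basis h, so (MᵀP)_{2} = Σᵢ (h)·Pᵢ = (-4)·(11) + (-3)·(10) + (-1)·(7) + (0)·(4) + (1)·(2) + (8)·(-13) = -183.

-183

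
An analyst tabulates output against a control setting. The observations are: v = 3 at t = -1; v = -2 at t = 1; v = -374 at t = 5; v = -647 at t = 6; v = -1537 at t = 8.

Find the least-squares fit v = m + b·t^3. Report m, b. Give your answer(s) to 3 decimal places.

Normal-equation sums: Σ1 = 5, Σt^3 = 853, Σt^3·t^3 = 324427.
Moment sums: Σv = -2557, Σt^3·v = -973451.
MᵀM·[m, b]ᵀ = Mᵀv becomes [[5, 853]; [853, 324427]]·[m, b]ᵀ = [-2557, -973451]ᵀ.
Determinant 5·324427 − 853² = 894526.
m = ((-2557)·324427 − 853·(-973451))/894526 = 396932/447263; b = (5·(-973451) − 853·(-2557))/894526 = -1343067/447263.

m = 0.887, b = -3.003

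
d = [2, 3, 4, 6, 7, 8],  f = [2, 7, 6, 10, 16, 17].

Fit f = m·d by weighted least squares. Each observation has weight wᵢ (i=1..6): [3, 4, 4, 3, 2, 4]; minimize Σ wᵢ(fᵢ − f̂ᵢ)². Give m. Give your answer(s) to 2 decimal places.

m = 1.99

Compute the Gram sums: Σwᵢ·d·d = 574.
For XᵀWf: Σwᵢ·d·f = 1140.
So XᵀWX·[m]ᵀ = XᵀWf: [[574]]·[m]ᵀ = [1140]ᵀ.
Hence m = 1140 / 574 ≈ 1.98606.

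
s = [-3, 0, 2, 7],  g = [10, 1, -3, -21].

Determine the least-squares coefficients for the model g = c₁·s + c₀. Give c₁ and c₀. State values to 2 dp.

c₁ = -3.08, c₀ = 1.38

Forming AᵀA = [[62, 6]; [6, 4]] and Aᵀg = [-183, -13]ᵀ gives AᵀA·[c₁, c₀]ᵀ = Aᵀg.
Δ = 62·4 − 6² = 212.
c₁ = ((-183)·4 − 6·(-13))/212 = -327/106; c₀ = (62·(-13) − 6·(-183))/212 = 73/53.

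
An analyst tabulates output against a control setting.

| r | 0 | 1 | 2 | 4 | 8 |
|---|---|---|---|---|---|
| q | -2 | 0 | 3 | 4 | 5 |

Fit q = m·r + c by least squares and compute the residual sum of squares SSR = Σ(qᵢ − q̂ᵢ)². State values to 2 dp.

The normal system MᵀM·[m, c]ᵀ = Mᵀq is [[85, 15]; [15, 5]]·[m, c]ᵀ = [62, 10]ᵀ.
Eliminating c: 5·(row 1) − 15·(row 2) gives 200·m = 5·62 − 15·10 = 160, so m = 4/5.
Then c = (10 − 15·(4/5))/5 = -2/5.
Residuals: -8/5, -2/5, 9/5, 6/5, -1; SSR = 42/5.

SSR = 8.40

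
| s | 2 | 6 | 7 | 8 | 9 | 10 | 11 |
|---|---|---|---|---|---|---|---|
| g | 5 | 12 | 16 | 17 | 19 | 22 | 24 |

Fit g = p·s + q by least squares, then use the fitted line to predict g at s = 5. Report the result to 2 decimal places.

From the data, Σs·s = 455, Σs = 53, Σ1 = 7.
Right-hand side: Σs·g = 985, Σg = 115.
XᵀX·[p, q]ᵀ = Xᵀg becomes [[455, 53]; [53, 7]]·[p, q]ᵀ = [985, 115]ᵀ.
Δ = 455·7 − 53² = 376.
p = (985·7 − 53·115)/376 = 100/47; q = (455·115 − 53·985)/376 = 15/47.
At s = 5: ĝ = (100/47)·(5) + (15/47)·(1) = 515/47.

ĝ = 10.96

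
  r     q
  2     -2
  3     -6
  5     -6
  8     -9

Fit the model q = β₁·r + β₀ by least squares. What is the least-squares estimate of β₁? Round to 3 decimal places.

Entries of MᵀM: Σr·r = 102, Σr = 18, Σ1 = 4.
For Mᵀq: Σr·q = -124, Σq = -23.
Eliminating β₀: 4·(row 1) − 18·(row 2) gives 84·β₁ = 4·(-124) − 18·(-23) = -82, so β₁ = -41/42.
Then β₀ = ((-23) − 18·(-41/42))/4 = -19/14.

β₁ = -0.976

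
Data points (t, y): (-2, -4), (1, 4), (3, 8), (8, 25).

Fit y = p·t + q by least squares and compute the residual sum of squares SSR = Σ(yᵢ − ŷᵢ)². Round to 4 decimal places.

Compute the Gram sums: Σt·t = 78, Σt = 10, Σ1 = 4.
For Aᵀy: Σt·y = 236, Σy = 33.
det = 78·4 − 10² = 212.
p = (236·4 − 10·33)/212 = 307/106; q = (78·33 − 10·236)/212 = 107/106.
Residuals: 83/106, 5/53, -90/53, 87/106; SSR = 443/106.

SSR = 4.1792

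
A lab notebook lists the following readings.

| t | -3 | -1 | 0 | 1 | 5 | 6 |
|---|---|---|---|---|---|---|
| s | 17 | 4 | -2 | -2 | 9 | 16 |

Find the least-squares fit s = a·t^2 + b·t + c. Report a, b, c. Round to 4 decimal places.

Sums needed: Σt^2·t^2 = 2004, Σt^2·t = 314, Σt^2 = 72, Σt·t = 72, Σt = 8, Σ1 = 6.
And Σt^2·s = 956, Σt·s = 84, Σs = 42.
Normal equations: [[2004, 314, 72]; [314, 72, 8]; [72, 8, 6]]·[a, b, c]ᵀ = [956, 84, 42]ᵀ.
Inverting the 3×3 Gram matrix, [a, b, c]ᵀ = [1474/1527, -1514/509, -943/1527]ᵀ.

a = 0.9653, b = -2.9745, c = -0.6176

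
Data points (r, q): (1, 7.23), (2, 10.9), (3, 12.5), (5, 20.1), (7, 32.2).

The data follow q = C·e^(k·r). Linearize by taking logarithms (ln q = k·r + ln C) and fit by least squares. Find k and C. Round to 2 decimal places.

k = 0.24, C = 6.15

With ln qᵢ as the transformed response and rᵢ as the regressor:
Σr = 18.0000, Σ(r)² = 88.0000, Σln q = 13.3654, Σr·ln q = 53.6403.
Equations: 88.0000·k + 18.0000·ln C = 53.6403;  18.0000·k + 5·ln C = 13.3654.
Solving (det = 116.0000): k = 0.23814, ln C = 1.81578, so C = exp(1.81578) = 6.14590.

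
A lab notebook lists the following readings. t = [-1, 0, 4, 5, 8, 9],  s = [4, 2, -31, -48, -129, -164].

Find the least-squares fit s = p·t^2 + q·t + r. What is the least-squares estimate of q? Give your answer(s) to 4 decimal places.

Forming AᵀA = [[11539, 1429, 187]; [1429, 187, 25]; [187, 25, 6]] and Aᵀs = [-23232, -2876, -366]ᵀ gives AᵀA·[p, q, r]ᵀ = Aᵀs.
Row-reducing yields p = -21767/10878, q = -6655/10878, r = 7096/1813.

q = -0.6118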